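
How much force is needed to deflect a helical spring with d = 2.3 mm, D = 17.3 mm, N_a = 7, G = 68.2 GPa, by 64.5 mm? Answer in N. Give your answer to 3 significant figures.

k = Gd⁴/(8D³N_a) = (68.2×10³)(2.3⁴)/(8·17.3³·7) = 6.5822 N/mm
F = k·δ = 6.5822 × 64.5 = 424.55 N

425 N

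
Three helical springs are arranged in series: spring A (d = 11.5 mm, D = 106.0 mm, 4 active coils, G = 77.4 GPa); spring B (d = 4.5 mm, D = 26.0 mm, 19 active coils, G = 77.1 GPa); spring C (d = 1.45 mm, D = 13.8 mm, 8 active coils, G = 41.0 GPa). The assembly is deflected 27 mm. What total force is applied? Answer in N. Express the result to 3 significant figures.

25.9 N

k_A = Gd⁴/(8D³N_a) = (77.4×10³)(11.5⁴)/(8·106.0³·4) = 35.519 N/mm
k_B = Gd⁴/(8D³N_a) = (77.1×10³)(4.5⁴)/(8·26.0³·19) = 11.834 N/mm
k_C = Gd⁴/(8D³N_a) = (41.0×10³)(1.45⁴)/(8·13.8³·8) = 1.0776 N/mm
Series: 1/k_eq = 1/35.519 + 1/11.834 + 1/1.0776 = 1.0407; k_eq = 0.96091 N/mm
F = k_eq·δ = 0.96091·27 = 25.945 N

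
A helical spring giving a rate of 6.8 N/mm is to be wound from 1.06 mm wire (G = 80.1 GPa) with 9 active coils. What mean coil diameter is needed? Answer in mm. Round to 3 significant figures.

5.91 mm

D = (Gd⁴/(8N_a·k))^(1/3) = (80.1×10³·1.06⁴/(8·9·6.8))^(1/3)
  = (206.545)^(1/3) = 5.9111 mm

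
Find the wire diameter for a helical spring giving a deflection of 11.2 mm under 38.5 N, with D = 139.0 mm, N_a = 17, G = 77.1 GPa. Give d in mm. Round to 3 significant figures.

Required rate k = F/δ = 38.5/11.2 = 3.4375 N/mm
d = (8D³N_a·k / G)^(1/4) = (8·139.0³·17·3.4375 / (77.1×10³))^0.25
  = (16284)^0.25 = 11.2965 mm

11.3 mm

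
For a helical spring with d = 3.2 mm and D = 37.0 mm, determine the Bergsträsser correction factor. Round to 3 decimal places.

C = D/d = 37.0/3.2 = 11.5625
K_B = (4C+2)/(4C−3) = 48.250/43.250 = 1.1156

1.116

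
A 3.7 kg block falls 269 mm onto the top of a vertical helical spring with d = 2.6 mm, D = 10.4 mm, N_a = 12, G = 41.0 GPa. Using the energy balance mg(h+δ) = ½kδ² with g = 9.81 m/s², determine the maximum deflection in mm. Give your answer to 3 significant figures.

35.7 mm

k = Gd⁴/(8D³N_a) = (41.0×10³)(2.6⁴)/(8·10.4³·12) = 17.35 N/mm
W = mg = 3.7 × 9.81 = 36.297 N
½kδ² − Wδ − Wh = 0 → δ = (W + √(W² + 2kWh))/k
δ = (36.297 + √(1317.5 + 338812))/17.35 = (36.297 + 583.21)/17.35 = 35.706 mm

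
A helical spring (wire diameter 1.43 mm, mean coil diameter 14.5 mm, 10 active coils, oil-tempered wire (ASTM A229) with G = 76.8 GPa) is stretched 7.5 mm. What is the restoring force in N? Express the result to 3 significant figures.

k = Gd⁴/(8D³N_a) = (76.8×10³)(1.43⁴)/(8·14.5³·10) = 1.3168 N/mm
F = k·δ = 1.3168 × 7.5 = 9.8758 N

9.88 N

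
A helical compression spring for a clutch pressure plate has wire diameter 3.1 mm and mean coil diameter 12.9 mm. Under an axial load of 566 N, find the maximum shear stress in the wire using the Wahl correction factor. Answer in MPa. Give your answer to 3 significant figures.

Spring index C = D/d = 12.9/3.1 = 4.1613
K_W = (4C−1)/(4C−4) + 0.615/C = 15.645/12.645 + 0.1478 = 1.3850
τ₀ = 8FD/(πd³) = 8·566·12.9/(π·3.1³) = 58411.2/93.591 = 624.11 MPa
τ_max = K·τ₀ = 1.3850 × 624.11 = 864.41 MPa

864 MPa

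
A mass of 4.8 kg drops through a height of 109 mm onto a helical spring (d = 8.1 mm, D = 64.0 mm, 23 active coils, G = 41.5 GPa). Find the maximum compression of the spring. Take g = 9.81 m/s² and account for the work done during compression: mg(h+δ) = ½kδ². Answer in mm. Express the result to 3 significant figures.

66.9 mm

k = Gd⁴/(8D³N_a) = (41.5×10³)(8.1⁴)/(8·64.0³·23) = 3.7037 N/mm
W = mg = 4.8 × 9.81 = 47.088 N
½kδ² − Wδ − Wh = 0 → δ = (W + √(W² + 2kWh))/k
δ = (47.088 + √(2217.3 + 38018.7))/3.7037 = (47.088 + 200.59)/3.7037 = 66.874 mm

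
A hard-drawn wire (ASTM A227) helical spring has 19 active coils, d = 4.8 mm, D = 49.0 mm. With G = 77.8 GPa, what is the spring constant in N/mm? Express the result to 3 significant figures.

2.31 N/mm

k = Gd⁴/(8D³N_a) = (77.8×10³ × 4.8⁴) / (8 × 49.0³ × 19)
  = 4.12995e+07 / 1.78826e+07 = 2.3095 N/mm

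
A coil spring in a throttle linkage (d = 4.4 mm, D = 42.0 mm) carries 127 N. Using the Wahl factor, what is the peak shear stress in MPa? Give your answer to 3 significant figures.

Spring index C = D/d = 42.0/4.4 = 9.5455
K_W = (4C−1)/(4C−4) + 0.615/C = 37.182/34.182 + 0.0644 = 1.1522
τ₀ = 8FD/(πd³) = 8·127·42.0/(π·4.4³) = 42672/267.61 = 159.45 MPa
τ_max = K·τ₀ = 1.1522 × 159.45 = 183.72 MPa

184 MPa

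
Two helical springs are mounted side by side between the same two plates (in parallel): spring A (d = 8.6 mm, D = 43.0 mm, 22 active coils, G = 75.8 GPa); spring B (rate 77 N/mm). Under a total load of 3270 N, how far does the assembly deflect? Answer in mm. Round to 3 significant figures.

30.7 mm

k_A = Gd⁴/(8D³N_a) = (75.8×10³)(8.6⁴)/(8·43.0³·22) = 29.631 N/mm
Parallel: k_eq = 29.631 + 77 = 106.63 N/mm
δ = F/k_eq = 3270/106.63 = 30.667 mm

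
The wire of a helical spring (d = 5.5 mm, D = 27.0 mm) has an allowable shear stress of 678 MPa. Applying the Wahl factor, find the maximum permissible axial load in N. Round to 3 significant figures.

1250 N

C = D/d = 27.0/5.5 = 4.9091
K_W = (4C−1)/(4C−4) + 0.615/C = 18.636/15.636 + 0.1253 = 1.3171
τ_max = K·8FD/(πd³) → F_max = τ_allow·πd³/(8DK)
F_max = 678·π·5.5³/(8·27.0·1.3171) = 3.5438e+05/284.5 = 1245.6 N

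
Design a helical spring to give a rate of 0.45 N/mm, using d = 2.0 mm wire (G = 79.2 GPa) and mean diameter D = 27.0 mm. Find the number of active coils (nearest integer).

N_a = Gd⁴/(8D³k) = (79.2×10³ × 2.0⁴)/(8 × 27.0³ × 0.45)
    = 1.2672e+06 / 70858.8 = 17.88 → 18 coils

18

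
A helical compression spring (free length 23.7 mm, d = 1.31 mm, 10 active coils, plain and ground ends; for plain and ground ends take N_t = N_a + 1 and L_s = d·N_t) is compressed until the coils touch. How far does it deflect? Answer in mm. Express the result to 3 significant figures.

9.29 mm

N_t = 11; L_s = 1.31·11 = 14.41 mm
δ_solid = L₀ − L_s = 23.7 − 14.41 = 9.29 mm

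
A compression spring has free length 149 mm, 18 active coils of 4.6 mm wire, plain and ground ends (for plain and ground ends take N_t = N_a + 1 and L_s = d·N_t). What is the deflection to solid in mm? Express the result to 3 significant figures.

N_t = 19; L_s = 4.6·19 = 87.4 mm
δ_solid = L₀ − L_s = 149 − 87.4 = 61.6 mm

61.6 mm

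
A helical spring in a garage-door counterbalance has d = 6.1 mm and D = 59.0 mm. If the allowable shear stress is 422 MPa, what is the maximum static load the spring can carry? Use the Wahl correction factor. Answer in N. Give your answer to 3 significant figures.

C = D/d = 59.0/6.1 = 9.6721
K_W = (4C−1)/(4C−4) + 0.615/C = 37.689/34.689 + 0.0636 = 1.1501
τ_max = K·8FD/(πd³) → F_max = τ_allow·πd³/(8DK)
F_max = 422·π·6.1³/(8·59.0·1.1501) = 3.0092e+05/542.83 = 554.35 N

554 N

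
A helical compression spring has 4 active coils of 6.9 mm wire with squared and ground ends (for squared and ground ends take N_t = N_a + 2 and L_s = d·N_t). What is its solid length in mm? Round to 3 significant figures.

41.4 mm

squared and ground ends: N_t = N_a + 2 = 4 + 2 = 6
L_s = d·N_t = 6.9 × 6 = 41.4 mm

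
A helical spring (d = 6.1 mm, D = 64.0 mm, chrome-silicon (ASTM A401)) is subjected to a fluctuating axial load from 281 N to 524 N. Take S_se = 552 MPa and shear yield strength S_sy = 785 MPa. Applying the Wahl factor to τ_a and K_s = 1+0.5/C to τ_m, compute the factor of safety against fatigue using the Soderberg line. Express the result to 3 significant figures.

C = D/d = 64.0/6.1 = 10.4918; K_W = (4C−1)/(4C−4)+0.615/C = 1.1376; K_s = 1+0.5/C = 1.0477
F_a = (F_max−F_min)/2 = 121.5 N; F_m = (F_max+F_min)/2 = 402.5 N
τ_a = K_W·8F_aD/(πd³) = 1.1376 × 87.238 = 99.245 MPa
τ_m = K_s·8F_mD/(πd³) = 1.0477 × 289 = 302.77 MPa
Soderberg: 1/n_f = τ_a/S_se + τ_m/S_sy = 99.245/552 + 302.77/785 = 0.17979 + 0.38570 = 0.56549
n_f = 1/0.56549 = 1.768

1.77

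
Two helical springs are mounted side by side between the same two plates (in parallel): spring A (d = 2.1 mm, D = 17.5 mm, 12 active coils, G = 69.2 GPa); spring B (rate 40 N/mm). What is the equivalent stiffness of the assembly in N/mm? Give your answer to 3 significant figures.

k_A = Gd⁴/(8D³N_a) = (69.2×10³)(2.1⁴)/(8·17.5³·12) = 2.6158 N/mm
Parallel: k_eq = 2.6158 + 40 = 42.616 N/mm

42.6 N/mm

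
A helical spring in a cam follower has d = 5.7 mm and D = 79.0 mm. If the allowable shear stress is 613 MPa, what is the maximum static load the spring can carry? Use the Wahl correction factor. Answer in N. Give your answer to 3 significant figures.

C = D/d = 79.0/5.7 = 13.8596
K_W = (4C−1)/(4C−4) + 0.615/C = 54.439/51.439 + 0.0444 = 1.1027
τ_max = K·8FD/(πd³) → F_max = τ_allow·πd³/(8DK)
F_max = 613·π·5.7³/(8·79.0·1.1027) = 3.5664e+05/696.9 = 511.76 N

512 N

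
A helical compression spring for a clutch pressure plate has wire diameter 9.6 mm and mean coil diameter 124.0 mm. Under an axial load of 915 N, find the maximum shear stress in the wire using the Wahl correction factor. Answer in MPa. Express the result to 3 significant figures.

363 MPa

Spring index C = D/d = 124.0/9.6 = 12.9167
K_W = (4C−1)/(4C−4) + 0.615/C = 50.667/47.667 + 0.0476 = 1.1105
τ₀ = 8FD/(πd³) = 8·915·124.0/(π·9.6³) = 907680/2779.5 = 326.56 MPa
τ_max = K·τ₀ = 1.1105 × 326.56 = 362.67 MPa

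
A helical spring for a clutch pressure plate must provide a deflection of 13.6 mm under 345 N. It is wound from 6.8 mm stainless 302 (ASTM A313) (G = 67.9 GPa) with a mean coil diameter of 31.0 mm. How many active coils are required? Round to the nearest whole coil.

24

Required rate k = F/δ = 345/13.6 = 25.368 N/mm
N_a = Gd⁴/(8D³k) = (67.9×10³ × 6.8⁴)/(8 × 31.0³ × 25.368)
    = 1.4518e+08 / 6.04582e+06 = 24.01 → 24 coils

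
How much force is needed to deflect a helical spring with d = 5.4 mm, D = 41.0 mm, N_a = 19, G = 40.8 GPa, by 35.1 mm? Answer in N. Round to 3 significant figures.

k = Gd⁴/(8D³N_a) = (40.8×10³)(5.4⁴)/(8·41.0³·19) = 3.3116 N/mm
F = k·δ = 3.3116 × 35.1 = 116.24 N

116 N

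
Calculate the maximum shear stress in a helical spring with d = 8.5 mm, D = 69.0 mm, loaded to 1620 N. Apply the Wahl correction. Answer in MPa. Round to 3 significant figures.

547 MPa

Spring index C = D/d = 69.0/8.5 = 8.1176
K_W = (4C−1)/(4C−4) + 0.615/C = 31.471/28.471 + 0.0758 = 1.1811
τ₀ = 8FD/(πd³) = 8·1620·69.0/(π·8.5³) = 894240/1929.3 = 463.5 MPa
τ_max = K·τ₀ = 1.1811 × 463.5 = 547.45 MPa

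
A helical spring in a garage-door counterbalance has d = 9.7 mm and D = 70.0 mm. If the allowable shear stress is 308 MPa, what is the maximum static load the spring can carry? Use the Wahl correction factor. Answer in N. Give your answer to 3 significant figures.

1310 N

C = D/d = 70.0/9.7 = 7.2165
K_W = (4C−1)/(4C−4) + 0.615/C = 27.866/24.866 + 0.0852 = 1.2059
τ_max = K·8FD/(πd³) → F_max = τ_allow·πd³/(8DK)
F_max = 308·π·9.7³/(8·70.0·1.2059) = 8.8311e+05/675.29 = 1307.8 N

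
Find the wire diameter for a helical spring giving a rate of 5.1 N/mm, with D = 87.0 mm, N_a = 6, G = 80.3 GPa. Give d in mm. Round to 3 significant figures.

d = (8D³N_a·k / G)^(1/4) = (8·87.0³·6·5.1 / (80.3×10³))^0.25
  = (2007.5)^0.25 = 6.6937 mm

6.69 mm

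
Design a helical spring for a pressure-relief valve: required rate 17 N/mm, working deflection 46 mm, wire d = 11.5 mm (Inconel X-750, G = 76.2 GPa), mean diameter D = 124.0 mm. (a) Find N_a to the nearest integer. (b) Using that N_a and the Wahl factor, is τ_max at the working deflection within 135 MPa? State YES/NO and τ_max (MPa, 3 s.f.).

(a) 5 coils; (b) NO, τ_max = 189 MPa

N_a = Gd⁴/(8D³k) = (76.2×10³)(11.5⁴)/(8·124.0³·17) = 5.14 → N_a = 5
Actual rate k = Gd⁴/(8D³·5) = 17.475 N/mm
Working load F = kδ = 17.475·46 = 803.86 N
C = 124.0/11.5 = 10.7826; K_W = (4C−1)/(4C−4)+0.615/C = 1.1337
τ_max = K_W·8FD/(πd³) = 1.1337·166.9 = 189.21 MPa
τ_max > 135 MPa → exceeds allowable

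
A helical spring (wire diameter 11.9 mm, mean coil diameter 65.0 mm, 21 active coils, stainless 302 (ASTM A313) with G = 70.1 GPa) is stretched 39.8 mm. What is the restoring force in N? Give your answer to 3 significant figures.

k = Gd⁴/(8D³N_a) = (70.1×10³)(11.9⁴)/(8·65.0³·21) = 30.469 N/mm
F = k·δ = 30.469 × 39.8 = 1212.7 N

1210 N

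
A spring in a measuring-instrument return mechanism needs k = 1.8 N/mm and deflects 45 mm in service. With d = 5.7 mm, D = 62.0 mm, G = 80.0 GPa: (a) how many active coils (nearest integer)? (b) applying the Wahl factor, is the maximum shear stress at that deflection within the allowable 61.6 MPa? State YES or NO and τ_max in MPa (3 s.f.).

N_a = Gd⁴/(8D³k) = (80.0×10³)(5.7⁴)/(8·62.0³·1.8) = 24.61 → N_a = 25
Actual rate k = Gd⁴/(8D³·25) = 1.7717 N/mm
Working load F = kδ = 1.7717·45 = 79.725 N
C = 62.0/5.7 = 10.8772; K_W = (4C−1)/(4C−4)+0.615/C = 1.1325
τ_max = K_W·8FD/(πd³) = 1.1325·67.968 = 76.972 MPa
τ_max > 61.6 MPa → exceeds allowable

(a) 25 coils; (b) NO, τ_max = 77.0 MPa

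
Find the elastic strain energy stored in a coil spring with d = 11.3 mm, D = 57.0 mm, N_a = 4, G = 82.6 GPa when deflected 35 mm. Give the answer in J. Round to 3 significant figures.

139 J

k = Gd⁴/(8D³N_a) = (82.6×10³)(11.3⁴)/(8·57.0³·4) = 227.26 N/mm
U = ½kδ² = 0.5 × 227.26 × 35² = 1.392e+05 N·mm = 139.2 J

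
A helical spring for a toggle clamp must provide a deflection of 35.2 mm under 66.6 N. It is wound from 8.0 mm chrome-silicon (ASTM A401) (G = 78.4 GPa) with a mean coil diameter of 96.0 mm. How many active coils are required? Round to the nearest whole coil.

Required rate k = F/δ = 66.6/35.2 = 1.892 N/mm
N_a = Gd⁴/(8D³k) = (78.4×10³ × 8.0⁴)/(8 × 96.0³ × 1.892)
    = 3.21126e+08 / 1.33917e+07 = 23.98 → 24 coils

24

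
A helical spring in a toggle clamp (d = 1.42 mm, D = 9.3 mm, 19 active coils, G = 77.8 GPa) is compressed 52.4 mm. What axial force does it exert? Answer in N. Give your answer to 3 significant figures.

136 N

k = Gd⁴/(8D³N_a) = (77.8×10³)(1.42⁴)/(8·9.3³·19) = 2.5873 N/mm
F = k·δ = 2.5873 × 52.4 = 135.57 N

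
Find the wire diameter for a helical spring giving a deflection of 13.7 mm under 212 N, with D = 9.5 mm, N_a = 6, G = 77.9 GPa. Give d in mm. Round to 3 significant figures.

Required rate k = F/δ = 212/13.7 = 15.474 N/mm
d = (8D³N_a·k / G)^(1/4) = (8·9.5³·6·15.474 / (77.9×10³))^0.25
  = (8.175)^0.25 = 1.6909 mm

1.69 mm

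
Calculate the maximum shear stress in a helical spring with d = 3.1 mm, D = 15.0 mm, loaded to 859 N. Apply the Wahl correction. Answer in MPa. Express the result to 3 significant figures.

1460 MPa

Spring index C = D/d = 15.0/3.1 = 4.8387
K_W = (4C−1)/(4C−4) + 0.615/C = 18.355/15.355 + 0.1271 = 1.3225
τ₀ = 8FD/(πd³) = 8·859·15.0/(π·3.1³) = 103080/93.591 = 1101.4 MPa
τ_max = K·τ₀ = 1.3225 × 1101.4 = 1456.6 MPa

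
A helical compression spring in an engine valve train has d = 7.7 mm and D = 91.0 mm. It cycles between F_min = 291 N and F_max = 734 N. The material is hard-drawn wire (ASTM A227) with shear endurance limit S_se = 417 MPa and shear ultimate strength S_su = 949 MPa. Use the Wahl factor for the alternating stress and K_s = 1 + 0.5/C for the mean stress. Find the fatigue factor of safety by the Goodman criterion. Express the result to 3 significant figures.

1.70

C = D/d = 91.0/7.7 = 11.8182; K_W = (4C−1)/(4C−4)+0.615/C = 1.1214; K_s = 1+0.5/C = 1.0423
F_a = (F_max−F_min)/2 = 221.5 N; F_m = (F_max+F_min)/2 = 512.5 N
τ_a = K_W·8F_aD/(πd³) = 1.1214 × 112.43 = 126.08 MPa
τ_m = K_s·8F_mD/(πd³) = 1.0423 × 260.14 = 271.14 MPa
Goodman: 1/n_f = τ_a/S_se + τ_m/S_su = 126.08/417 + 271.14/949 = 0.30234 + 0.28571 = 0.58805
n_f = 1/0.58805 = 1.701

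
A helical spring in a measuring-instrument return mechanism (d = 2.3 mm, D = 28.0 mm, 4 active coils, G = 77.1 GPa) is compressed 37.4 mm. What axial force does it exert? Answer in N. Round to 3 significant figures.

115 N

k = Gd⁴/(8D³N_a) = (77.1×10³)(2.3⁴)/(8·28.0³·4) = 3.0714 N/mm
F = k·δ = 3.0714 × 37.4 = 114.87 N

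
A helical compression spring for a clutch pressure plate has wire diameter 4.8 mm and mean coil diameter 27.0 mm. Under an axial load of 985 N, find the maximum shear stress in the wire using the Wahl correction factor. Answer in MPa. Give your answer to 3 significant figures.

779 MPa

Spring index C = D/d = 27.0/4.8 = 5.6250
K_W = (4C−1)/(4C−4) + 0.615/C = 21.500/18.500 + 0.1093 = 1.2715
τ₀ = 8FD/(πd³) = 8·985·27.0/(π·4.8³) = 212760/347.44 = 612.37 MPa
τ_max = K·τ₀ = 1.2715 × 612.37 = 778.63 MPa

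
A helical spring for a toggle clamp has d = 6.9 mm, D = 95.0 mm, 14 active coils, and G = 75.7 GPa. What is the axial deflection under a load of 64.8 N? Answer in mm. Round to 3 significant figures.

k = Gd⁴/(8D³N_a) = (75.7×10³)(6.9⁴)/(8·95.0³·14) = 1.7869 N/mm
δ = F/k = 64.8 / 1.7869 = 36.264 mm

36.3 mm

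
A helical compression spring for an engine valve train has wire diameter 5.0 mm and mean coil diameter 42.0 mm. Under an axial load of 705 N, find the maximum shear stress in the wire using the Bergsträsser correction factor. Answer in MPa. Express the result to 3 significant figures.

Spring index C = D/d = 42.0/5.0 = 8.4000
K_B = (4C+2)/(4C−3) = 35.600/30.600 = 1.1634
τ₀ = 8FD/(πd³) = 8·705·42.0/(π·5.0³) = 236880/392.7 = 603.21 MPa
τ_max = K·τ₀ = 1.1634 × 603.21 = 701.77 MPa

702 MPa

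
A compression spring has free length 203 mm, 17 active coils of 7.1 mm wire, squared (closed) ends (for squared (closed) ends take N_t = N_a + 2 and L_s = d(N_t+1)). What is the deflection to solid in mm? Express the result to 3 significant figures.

61.0 mm

N_t = 19; L_s = 7.1·20 = 142 mm
δ_solid = L₀ − L_s = 203 − 142 = 61 mm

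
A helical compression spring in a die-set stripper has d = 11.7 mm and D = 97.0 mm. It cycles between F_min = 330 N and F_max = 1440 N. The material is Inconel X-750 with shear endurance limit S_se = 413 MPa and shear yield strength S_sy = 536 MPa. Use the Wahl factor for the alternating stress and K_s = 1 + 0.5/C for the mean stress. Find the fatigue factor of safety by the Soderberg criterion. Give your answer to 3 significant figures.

1.95

C = D/d = 97.0/11.7 = 8.2906; K_W = (4C−1)/(4C−4)+0.615/C = 1.1771; K_s = 1+0.5/C = 1.0603
F_a = (F_max−F_min)/2 = 555 N; F_m = (F_max+F_min)/2 = 885 N
τ_a = K_W·8F_aD/(πd³) = 1.1771 × 85.595 = 100.75 MPa
τ_m = K_s·8F_mD/(πd³) = 1.0603 × 136.49 = 144.72 MPa
Soderberg: 1/n_f = τ_a/S_se + τ_m/S_sy = 100.75/413 + 144.72/536 = 0.24395 + 0.27000 = 0.51395
n_f = 1/0.51395 = 1.946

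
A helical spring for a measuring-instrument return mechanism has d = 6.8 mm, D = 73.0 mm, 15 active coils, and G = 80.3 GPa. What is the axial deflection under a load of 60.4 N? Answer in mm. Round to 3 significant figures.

16.4 mm

k = Gd⁴/(8D³N_a) = (80.3×10³)(6.8⁴)/(8·73.0³·15) = 3.6779 N/mm
δ = F/k = 60.4 / 3.6779 = 16.422 mm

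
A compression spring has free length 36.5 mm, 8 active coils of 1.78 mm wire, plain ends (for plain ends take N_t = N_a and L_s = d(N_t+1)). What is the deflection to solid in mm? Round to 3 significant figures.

N_t = 8; L_s = 1.78·9 = 16.02 mm
δ_solid = L₀ − L_s = 36.5 − 16.02 = 20.48 mm

20.5 mm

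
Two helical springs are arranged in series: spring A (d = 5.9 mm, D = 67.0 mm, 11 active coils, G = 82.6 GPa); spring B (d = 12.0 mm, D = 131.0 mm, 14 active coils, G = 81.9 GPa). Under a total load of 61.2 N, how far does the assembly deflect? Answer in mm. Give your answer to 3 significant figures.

25.3 mm

k_A = Gd⁴/(8D³N_a) = (82.6×10³)(5.9⁴)/(8·67.0³·11) = 3.7816 N/mm
k_B = Gd⁴/(8D³N_a) = (81.9×10³)(12.0⁴)/(8·131.0³·14) = 6.7449 N/mm
Series: 1/k_eq = 1/3.7816 + 1/6.7449 = 0.41269; k_eq = 2.4231 N/mm
δ = F/k_eq = 61.2/2.4231 = 25.257 mm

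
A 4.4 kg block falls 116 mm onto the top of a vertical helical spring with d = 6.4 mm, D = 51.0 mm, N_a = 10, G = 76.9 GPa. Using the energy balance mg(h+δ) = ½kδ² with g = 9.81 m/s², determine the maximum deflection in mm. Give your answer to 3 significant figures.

32.5 mm

k = Gd⁴/(8D³N_a) = (76.9×10³)(6.4⁴)/(8·51.0³·10) = 12.158 N/mm
W = mg = 4.4 × 9.81 = 43.164 N
½kδ² − Wδ − Wh = 0 → δ = (W + √(W² + 2kWh))/k
δ = (43.164 + √(1863.1 + 121746))/12.158 = (43.164 + 351.58)/12.158 = 32.469 mm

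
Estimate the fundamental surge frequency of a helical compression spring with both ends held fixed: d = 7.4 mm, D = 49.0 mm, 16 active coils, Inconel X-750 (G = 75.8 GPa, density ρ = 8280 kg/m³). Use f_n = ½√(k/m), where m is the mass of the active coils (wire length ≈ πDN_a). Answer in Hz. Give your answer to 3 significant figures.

65.6 Hz

k = Gd⁴/(8D³N_a) = (75.8×10³)(7.4⁴)/(8·49.0³·16) = 15.094 N/mm = 15094 N/m
Wire length L = πDN_a = π·49.0·16 = 2463 mm
m = ρ·(πd²/4)·L = 8280 × 43.008×10⁻⁶ m² × 2.463 m = 0.8771 kg
f_n = ½√(k/m) = 0.5·√(15094/0.8771) = 0.5·√(17209) = 65.591 Hz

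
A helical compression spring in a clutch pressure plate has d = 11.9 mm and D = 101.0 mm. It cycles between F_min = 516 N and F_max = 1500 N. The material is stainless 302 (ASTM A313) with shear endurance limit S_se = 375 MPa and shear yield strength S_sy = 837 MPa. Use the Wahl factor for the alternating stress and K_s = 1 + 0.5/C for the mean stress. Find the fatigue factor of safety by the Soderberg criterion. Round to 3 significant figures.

2.33

C = D/d = 101.0/11.9 = 8.4874; K_W = (4C−1)/(4C−4)+0.615/C = 1.1726; K_s = 1+0.5/C = 1.0589
F_a = (F_max−F_min)/2 = 492 N; F_m = (F_max+F_min)/2 = 1008 N
τ_a = K_W·8F_aD/(πd³) = 1.1726 × 75.091 = 88.053 MPa
τ_m = K_s·8F_mD/(πd³) = 1.0589 × 153.84 = 162.91 MPa
Soderberg: 1/n_f = τ_a/S_se + τ_m/S_sy = 88.053/375 + 162.91/837 = 0.23481 + 0.19463 = 0.42944
n_f = 1/0.42944 = 2.329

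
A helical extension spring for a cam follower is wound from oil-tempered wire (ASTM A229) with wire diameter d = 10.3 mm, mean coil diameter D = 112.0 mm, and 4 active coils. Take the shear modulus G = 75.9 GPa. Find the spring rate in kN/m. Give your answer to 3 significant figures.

k = Gd⁴/(8D³N_a) = (75.9×10³ × 10.3⁴) / (8 × 112.0³ × 4)
  = 8.54261e+08 / 4.49577e+07 = 19.001 N/mm

19.0 kN/m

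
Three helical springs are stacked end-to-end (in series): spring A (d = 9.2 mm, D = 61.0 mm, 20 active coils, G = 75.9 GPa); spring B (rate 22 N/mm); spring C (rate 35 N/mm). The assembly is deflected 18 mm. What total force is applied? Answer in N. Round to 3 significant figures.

128 N

k_A = Gd⁴/(8D³N_a) = (75.9×10³)(9.2⁴)/(8·61.0³·20) = 14.972 N/mm
Series: 1/k_eq = 1/14.972 + 1/22 + 1/35 = 0.14082; k_eq = 7.1014 N/mm
F = k_eq·δ = 7.1014·18 = 127.83 N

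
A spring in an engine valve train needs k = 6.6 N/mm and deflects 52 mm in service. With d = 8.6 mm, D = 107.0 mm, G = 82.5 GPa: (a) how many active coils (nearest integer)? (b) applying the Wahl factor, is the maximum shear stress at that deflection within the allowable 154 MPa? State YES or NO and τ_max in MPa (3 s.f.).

(a) 7 coils; (b) NO, τ_max = 163 MPa

N_a = Gd⁴/(8D³k) = (82.5×10³)(8.6⁴)/(8·107.0³·6.6) = 6.977 → N_a = 7
Actual rate k = Gd⁴/(8D³·7) = 6.5782 N/mm
Working load F = kδ = 6.5782·52 = 342.07 N
C = 107.0/8.6 = 12.4419; K_W = (4C−1)/(4C−4)+0.615/C = 1.1150
τ_max = K_W·8FD/(πd³) = 1.1150·146.53 = 163.38 MPa
τ_max > 154 MPa → exceeds allowable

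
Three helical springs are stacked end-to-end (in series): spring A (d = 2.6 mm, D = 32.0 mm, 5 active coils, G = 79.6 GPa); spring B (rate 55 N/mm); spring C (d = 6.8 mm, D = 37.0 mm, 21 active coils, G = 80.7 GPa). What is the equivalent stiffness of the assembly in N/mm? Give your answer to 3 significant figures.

k_A = Gd⁴/(8D³N_a) = (79.6×10³)(2.6⁴)/(8·32.0³·5) = 2.7752 N/mm
k_C = Gd⁴/(8D³N_a) = (80.7×10³)(6.8⁴)/(8·37.0³·21) = 20.277 N/mm
Series: 1/k_eq = 1/2.7752 + 1/55 + 1/20.277 = 0.42783; k_eq = 2.3374 N/mm

2.34 N/mm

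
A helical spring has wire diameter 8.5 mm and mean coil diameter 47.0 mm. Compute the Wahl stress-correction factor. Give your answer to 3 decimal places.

C = D/d = 47.0/8.5 = 5.5294
K_W = (4C−1)/(4C−4) + 0.615/C = 21.118/18.118 + 0.1112 = 1.2768

1.277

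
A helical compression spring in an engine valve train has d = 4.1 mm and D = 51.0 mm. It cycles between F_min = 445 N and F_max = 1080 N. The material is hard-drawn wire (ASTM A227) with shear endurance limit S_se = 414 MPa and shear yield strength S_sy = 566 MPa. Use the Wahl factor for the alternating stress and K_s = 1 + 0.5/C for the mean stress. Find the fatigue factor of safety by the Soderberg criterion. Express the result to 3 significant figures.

C = D/d = 51.0/4.1 = 12.4390; K_W = (4C−1)/(4C−4)+0.615/C = 1.1150; K_s = 1+0.5/C = 1.0402
F_a = (F_max−F_min)/2 = 317.5 N; F_m = (F_max+F_min)/2 = 762.5 N
τ_a = K_W·8F_aD/(πd³) = 1.1150 × 598.28 = 667.08 MPa
τ_m = K_s·8F_mD/(πd³) = 1.0402 × 1436.8 = 1494.6 MPa
Soderberg: 1/n_f = τ_a/S_se + τ_m/S_sy = 667.08/414 + 1494.6/566 = 1.61131 + 2.64057 = 4.2519
n_f = 1/4.2519 = 0.2352

0.235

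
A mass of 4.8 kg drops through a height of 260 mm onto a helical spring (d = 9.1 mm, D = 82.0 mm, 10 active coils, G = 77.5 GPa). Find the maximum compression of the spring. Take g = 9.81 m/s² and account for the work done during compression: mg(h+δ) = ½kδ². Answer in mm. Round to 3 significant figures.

49.2 mm

k = Gd⁴/(8D³N_a) = (77.5×10³)(9.1⁴)/(8·82.0³·10) = 12.049 N/mm
W = mg = 4.8 × 9.81 = 47.088 N
½kδ² − Wδ − Wh = 0 → δ = (W + √(W² + 2kWh))/k
δ = (47.088 + √(2217.3 + 295019))/12.049 = (47.088 + 545.19)/12.049 = 49.158 mm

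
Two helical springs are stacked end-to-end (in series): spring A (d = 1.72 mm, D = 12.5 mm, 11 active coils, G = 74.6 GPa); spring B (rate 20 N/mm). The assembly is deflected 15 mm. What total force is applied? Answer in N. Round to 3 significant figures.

47.9 N

k_A = Gd⁴/(8D³N_a) = (74.6×10³)(1.72⁴)/(8·12.5³·11) = 3.7987 N/mm
Series: 1/k_eq = 1/3.7987 + 1/20 = 0.31324; k_eq = 3.1924 N/mm
F = k_eq·δ = 3.1924·15 = 47.886 N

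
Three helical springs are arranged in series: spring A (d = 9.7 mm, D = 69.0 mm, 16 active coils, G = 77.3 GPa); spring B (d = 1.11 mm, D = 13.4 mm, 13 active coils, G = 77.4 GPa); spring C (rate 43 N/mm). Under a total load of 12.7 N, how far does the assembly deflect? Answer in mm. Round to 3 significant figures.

k_A = Gd⁴/(8D³N_a) = (77.3×10³)(9.7⁴)/(8·69.0³·16) = 16.275 N/mm
k_B = Gd⁴/(8D³N_a) = (77.4×10³)(1.11⁴)/(8·13.4³·13) = 0.46955 N/mm
Series: 1/k_eq = 1/16.275 + 1/0.46955 + 1/43 = 2.2144; k_eq = 0.45159 N/mm
δ = F/k_eq = 12.7/0.45159 = 28.123 mm

28.1 mm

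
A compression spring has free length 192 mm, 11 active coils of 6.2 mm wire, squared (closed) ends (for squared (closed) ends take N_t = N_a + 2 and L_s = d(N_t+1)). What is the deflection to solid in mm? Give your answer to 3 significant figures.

105 mm

N_t = 13; L_s = 6.2·14 = 86.8 mm
δ_solid = L₀ − L_s = 192 − 86.8 = 105.2 mm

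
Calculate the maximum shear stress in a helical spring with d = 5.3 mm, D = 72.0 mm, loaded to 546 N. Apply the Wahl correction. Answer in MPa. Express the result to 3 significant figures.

Spring index C = D/d = 72.0/5.3 = 13.5849
K_W = (4C−1)/(4C−4) + 0.615/C = 53.340/50.340 + 0.0453 = 1.1049
τ₀ = 8FD/(πd³) = 8·546·72.0/(π·5.3³) = 314496/467.71 = 672.42 MPa
τ_max = K·τ₀ = 1.1049 × 672.42 = 742.93 MPa

743 MPa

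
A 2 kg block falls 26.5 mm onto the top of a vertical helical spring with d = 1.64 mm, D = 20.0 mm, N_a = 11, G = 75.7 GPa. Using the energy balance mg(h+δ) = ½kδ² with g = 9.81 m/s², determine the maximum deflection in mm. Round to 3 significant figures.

k = Gd⁴/(8D³N_a) = (75.7×10³)(1.64⁴)/(8·20.0³·11) = 0.77785 N/mm
W = mg = 2 × 9.81 = 19.62 N
½kδ² − Wδ − Wh = 0 → δ = (W + √(W² + 2kWh))/k
δ = (19.62 + √(384.94 + 808.86))/0.77785 = (19.62 + 34.551)/0.77785 = 69.642 mm

69.6 mm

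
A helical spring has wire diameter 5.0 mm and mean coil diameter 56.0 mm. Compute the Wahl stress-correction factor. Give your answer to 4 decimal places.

C = D/d = 56.0/5.0 = 11.2000
K_W = (4C−1)/(4C−4) + 0.615/C = 43.800/40.800 + 0.0549 = 1.1284

1.1284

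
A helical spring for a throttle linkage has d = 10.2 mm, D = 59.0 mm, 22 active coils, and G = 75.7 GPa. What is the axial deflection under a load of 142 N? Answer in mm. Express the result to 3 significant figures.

6.26 mm

k = Gd⁴/(8D³N_a) = (75.7×10³)(10.2⁴)/(8·59.0³·22) = 22.669 N/mm
δ = F/k = 142 / 22.669 = 6.2641 mm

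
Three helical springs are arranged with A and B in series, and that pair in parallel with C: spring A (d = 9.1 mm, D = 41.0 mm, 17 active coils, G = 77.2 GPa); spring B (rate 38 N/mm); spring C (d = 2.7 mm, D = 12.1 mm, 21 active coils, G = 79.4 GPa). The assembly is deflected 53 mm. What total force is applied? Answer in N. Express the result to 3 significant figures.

1960 N

k_A = Gd⁴/(8D³N_a) = (77.2×10³)(9.1⁴)/(8·41.0³·17) = 56.48 N/mm
k_C = Gd⁴/(8D³N_a) = (79.4×10³)(2.7⁴)/(8·12.1³·21) = 14.178 N/mm
Springs A,B series: k_AB = 1/(1/56.48+1/38) = 22.716 N/mm; parallel with C: k_eq = 22.716+14.178 = 36.894 N/mm
F = k_eq·δ = 36.894·53 = 1955.4 N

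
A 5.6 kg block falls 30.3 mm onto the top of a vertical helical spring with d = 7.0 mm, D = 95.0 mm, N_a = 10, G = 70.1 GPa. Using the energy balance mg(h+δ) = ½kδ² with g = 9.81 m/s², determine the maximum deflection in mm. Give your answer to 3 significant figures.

k = Gd⁴/(8D³N_a) = (70.1×10³)(7.0⁴)/(8·95.0³·10) = 2.4539 N/mm
W = mg = 5.6 × 9.81 = 54.936 N
½kδ² − Wδ − Wh = 0 → δ = (W + √(W² + 2kWh))/k
δ = (54.936 + √(3018 + 8169.19))/2.4539 = (54.936 + 105.77)/2.4539 = 65.491 mm

65.5 mm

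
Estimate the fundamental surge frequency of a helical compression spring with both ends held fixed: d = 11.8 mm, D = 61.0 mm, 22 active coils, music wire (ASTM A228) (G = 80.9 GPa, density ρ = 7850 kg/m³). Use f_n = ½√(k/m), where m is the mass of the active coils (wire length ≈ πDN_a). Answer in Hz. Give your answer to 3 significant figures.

k = Gd⁴/(8D³N_a) = (80.9×10³)(11.8⁴)/(8·61.0³·22) = 39.262 N/mm = 39262 N/m
Wire length L = πDN_a = π·61.0·22 = 4216 mm
m = ρ·(πd²/4)·L = 7850 × 109.36×10⁻⁶ m² × 4.216 m = 3.6193 kg
f_n = ½√(k/m) = 0.5·√(39262/3.6193) = 0.5·√(10848) = 52.077 Hz

52.1 Hz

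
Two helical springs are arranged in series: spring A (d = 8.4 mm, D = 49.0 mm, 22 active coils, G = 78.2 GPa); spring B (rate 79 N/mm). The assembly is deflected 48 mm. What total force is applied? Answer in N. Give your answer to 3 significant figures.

k_A = Gd⁴/(8D³N_a) = (78.2×10³)(8.4⁴)/(8·49.0³·22) = 18.803 N/mm
Series: 1/k_eq = 1/18.803 + 1/79 = 0.065842; k_eq = 15.188 N/mm
F = k_eq·δ = 15.188·48 = 729.02 N

729 N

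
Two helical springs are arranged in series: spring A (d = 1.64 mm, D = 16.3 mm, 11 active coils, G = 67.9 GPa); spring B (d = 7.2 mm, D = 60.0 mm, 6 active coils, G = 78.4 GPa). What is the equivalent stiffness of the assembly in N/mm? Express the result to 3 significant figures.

k_A = Gd⁴/(8D³N_a) = (67.9×10³)(1.64⁴)/(8·16.3³·11) = 1.2888 N/mm
k_B = Gd⁴/(8D³N_a) = (78.4×10³)(7.2⁴)/(8·60.0³·6) = 20.321 N/mm
Series: 1/k_eq = 1/1.2888 + 1/20.321 = 0.8251; k_eq = 1.212 N/mm

1.21 N/mm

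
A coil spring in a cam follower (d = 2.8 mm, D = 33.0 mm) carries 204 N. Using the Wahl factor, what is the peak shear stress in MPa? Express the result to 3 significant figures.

Spring index C = D/d = 33.0/2.8 = 11.7857
K_W = (4C−1)/(4C−4) + 0.615/C = 46.143/43.143 + 0.0522 = 1.1217
τ₀ = 8FD/(πd³) = 8·204·33.0/(π·2.8³) = 53856/68.964 = 780.93 MPa
τ_max = K·τ₀ = 1.1217 × 780.93 = 875.98 MPa

876 MPa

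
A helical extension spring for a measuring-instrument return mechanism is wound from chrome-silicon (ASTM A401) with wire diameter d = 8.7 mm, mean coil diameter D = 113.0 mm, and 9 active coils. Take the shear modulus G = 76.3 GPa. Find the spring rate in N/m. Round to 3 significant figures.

k = Gd⁴/(8D³N_a) = (76.3×10³ × 8.7⁴) / (8 × 113.0³ × 9)
  = 4.37121e+08 / 1.03889e+08 = 4.2076 N/mm = 4207.6 N/m

4210 N/m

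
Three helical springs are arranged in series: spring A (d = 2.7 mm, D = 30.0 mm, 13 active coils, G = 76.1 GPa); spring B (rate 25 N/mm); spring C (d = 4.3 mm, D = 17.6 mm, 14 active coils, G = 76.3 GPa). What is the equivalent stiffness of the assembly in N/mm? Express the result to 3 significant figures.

k_A = Gd⁴/(8D³N_a) = (76.1×10³)(2.7⁴)/(8·30.0³·13) = 1.4403 N/mm
k_C = Gd⁴/(8D³N_a) = (76.3×10³)(4.3⁴)/(8·17.6³·14) = 42.721 N/mm
Series: 1/k_eq = 1/1.4403 + 1/25 + 1/42.721 = 0.75772; k_eq = 1.3197 N/mm

1.32 N/mm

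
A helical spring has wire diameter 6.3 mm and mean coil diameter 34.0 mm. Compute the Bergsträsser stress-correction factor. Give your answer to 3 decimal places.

C = D/d = 34.0/6.3 = 5.3968
K_B = (4C+2)/(4C−3) = 23.587/18.587 = 1.2690

1.269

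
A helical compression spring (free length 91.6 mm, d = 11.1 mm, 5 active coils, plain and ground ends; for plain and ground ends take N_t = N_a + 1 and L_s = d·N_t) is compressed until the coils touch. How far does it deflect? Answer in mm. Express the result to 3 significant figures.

N_t = 6; L_s = 11.1·6 = 66.6 mm
δ_solid = L₀ − L_s = 91.6 − 66.6 = 25 mm

25.0 mm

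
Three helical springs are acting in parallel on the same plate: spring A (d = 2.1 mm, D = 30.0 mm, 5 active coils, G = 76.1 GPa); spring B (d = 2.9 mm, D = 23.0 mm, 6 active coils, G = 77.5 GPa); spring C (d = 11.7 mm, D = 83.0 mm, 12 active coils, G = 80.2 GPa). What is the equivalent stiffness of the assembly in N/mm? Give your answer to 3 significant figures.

38.1 N/mm

k_A = Gd⁴/(8D³N_a) = (76.1×10³)(2.1⁴)/(8·30.0³·5) = 1.3704 N/mm
k_B = Gd⁴/(8D³N_a) = (77.5×10³)(2.9⁴)/(8·23.0³·6) = 9.3857 N/mm
k_C = Gd⁴/(8D³N_a) = (80.2×10³)(11.7⁴)/(8·83.0³·12) = 27.379 N/mm
Parallel: k_eq = 1.3704 + 9.3857 + 27.379 = 38.135 N/mm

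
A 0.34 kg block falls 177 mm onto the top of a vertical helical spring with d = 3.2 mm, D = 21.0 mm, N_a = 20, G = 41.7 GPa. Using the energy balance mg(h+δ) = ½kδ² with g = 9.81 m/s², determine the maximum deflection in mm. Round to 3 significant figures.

k = Gd⁴/(8D³N_a) = (41.7×10³)(3.2⁴)/(8·21.0³·20) = 2.9509 N/mm
W = mg = 0.34 × 9.81 = 3.3354 N
½kδ² − Wδ − Wh = 0 → δ = (W + √(W² + 2kWh))/k
δ = (3.3354 + √(11.125 + 3484.25))/2.9509 = (3.3354 + 59.122)/2.9509 = 21.165 mm

21.2 mm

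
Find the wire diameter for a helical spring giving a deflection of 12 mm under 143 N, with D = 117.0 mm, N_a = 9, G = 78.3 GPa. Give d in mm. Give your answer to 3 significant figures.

Required rate k = F/δ = 143/12 = 11.917 N/mm
d = (8D³N_a·k / G)^(1/4) = (8·117.0³·9·11.917 / (78.3×10³))^0.25
  = (17550)^0.25 = 11.5099 mm

11.5 mm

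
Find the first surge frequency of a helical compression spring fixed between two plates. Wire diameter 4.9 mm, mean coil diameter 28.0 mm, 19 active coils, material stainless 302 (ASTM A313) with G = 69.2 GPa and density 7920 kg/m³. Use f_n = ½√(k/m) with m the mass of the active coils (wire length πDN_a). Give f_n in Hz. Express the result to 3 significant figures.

109 Hz

k = Gd⁴/(8D³N_a) = (69.2×10³)(4.9⁴)/(8·28.0³·19) = 11.956 N/mm = 11956 N/m
Wire length L = πDN_a = π·28.0·19 = 1671.3 mm
m = ρ·(πd²/4)·L = 7920 × 18.857×10⁻⁶ m² × 1.6713 m = 0.24961 kg
f_n = ½√(k/m) = 0.5·√(11956/0.24961) = 0.5·√(47897) = 109.43 Hz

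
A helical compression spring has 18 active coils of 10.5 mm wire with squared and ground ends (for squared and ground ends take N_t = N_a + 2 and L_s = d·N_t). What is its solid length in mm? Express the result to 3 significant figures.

squared and ground ends: N_t = N_a + 2 = 18 + 2 = 20
L_s = d·N_t = 10.5 × 20 = 210 mm

210 mm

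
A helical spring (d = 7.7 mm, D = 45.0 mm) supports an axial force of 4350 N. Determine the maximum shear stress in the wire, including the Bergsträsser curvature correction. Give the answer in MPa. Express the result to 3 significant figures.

Spring index C = D/d = 45.0/7.7 = 5.8442
K_B = (4C+2)/(4C−3) = 25.377/20.377 = 1.2454
τ₀ = 8FD/(πd³) = 8·4350·45.0/(π·7.7³) = 1.566e+06/1434.2 = 1091.9 MPa
τ_max = K·τ₀ = 1.2454 × 1091.9 = 1359.8 MPa

1360 MPa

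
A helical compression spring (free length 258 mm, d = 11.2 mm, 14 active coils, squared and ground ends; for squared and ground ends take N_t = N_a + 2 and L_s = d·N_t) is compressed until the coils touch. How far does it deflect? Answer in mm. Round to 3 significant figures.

N_t = 16; L_s = 11.2·16 = 179.2 mm
δ_solid = L₀ − L_s = 258 − 179.2 = 78.8 mm

78.8 mm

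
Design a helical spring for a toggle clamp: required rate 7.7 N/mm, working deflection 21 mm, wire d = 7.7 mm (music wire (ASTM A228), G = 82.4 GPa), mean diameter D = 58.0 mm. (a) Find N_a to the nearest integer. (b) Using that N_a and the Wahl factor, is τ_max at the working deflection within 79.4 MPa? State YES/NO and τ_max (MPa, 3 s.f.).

(a) 24 coils; (b) YES, τ_max = 62.9 MPa

N_a = Gd⁴/(8D³k) = (82.4×10³)(7.7⁴)/(8·58.0³·7.7) = 24.1 → N_a = 24
Actual rate k = Gd⁴/(8D³·24) = 7.7322 N/mm
Working load F = kδ = 7.7322·21 = 162.38 N
C = 58.0/7.7 = 7.5325; K_W = (4C−1)/(4C−4)+0.615/C = 1.1965
τ_max = K_W·8FD/(πd³) = 1.1965·52.532 = 62.852 MPa
τ_max ≤ 79.4 MPa → acceptable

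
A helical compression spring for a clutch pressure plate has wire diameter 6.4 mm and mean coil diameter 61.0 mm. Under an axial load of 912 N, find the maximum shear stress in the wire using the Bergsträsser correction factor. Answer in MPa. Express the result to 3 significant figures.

617 MPa

Spring index C = D/d = 61.0/6.4 = 9.5312
K_B = (4C+2)/(4C−3) = 40.125/35.125 = 1.1423
τ₀ = 8FD/(πd³) = 8·912·61.0/(π·6.4³) = 445056/823.55 = 540.41 MPa
τ_max = K·τ₀ = 1.1423 × 540.41 = 617.34 MPa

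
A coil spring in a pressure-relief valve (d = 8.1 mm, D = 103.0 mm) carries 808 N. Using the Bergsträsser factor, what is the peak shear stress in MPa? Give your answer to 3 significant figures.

440 MPa

Spring index C = D/d = 103.0/8.1 = 12.7160
K_B = (4C+2)/(4C−3) = 52.864/47.864 = 1.1045
τ₀ = 8FD/(πd³) = 8·808·103.0/(π·8.1³) = 665792/1669.6 = 398.78 MPa
τ_max = K·τ₀ = 1.1045 × 398.78 = 440.44 MPa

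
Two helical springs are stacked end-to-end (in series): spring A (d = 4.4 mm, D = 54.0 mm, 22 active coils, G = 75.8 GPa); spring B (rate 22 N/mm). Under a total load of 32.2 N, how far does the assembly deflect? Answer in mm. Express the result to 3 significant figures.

32.9 mm

k_A = Gd⁴/(8D³N_a) = (75.8×10³)(4.4⁴)/(8·54.0³·22) = 1.0251 N/mm
Series: 1/k_eq = 1/1.0251 + 1/22 = 1.0209; k_eq = 0.9795 N/mm
δ = F/k_eq = 32.2/0.9795 = 32.874 mm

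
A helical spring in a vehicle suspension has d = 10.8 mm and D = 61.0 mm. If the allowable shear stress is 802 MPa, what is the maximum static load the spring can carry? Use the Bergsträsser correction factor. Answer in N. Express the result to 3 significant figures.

5180 N

C = D/d = 61.0/10.8 = 5.6481
K_B = (4C+2)/(4C−3) = 24.593/19.593 = 1.2552
τ_max = K·8FD/(πd³) → F_max = τ_allow·πd³/(8DK)
F_max = 802·π·10.8³/(8·61.0·1.2552) = 3.1739e+06/612.54 = 5181.6 N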